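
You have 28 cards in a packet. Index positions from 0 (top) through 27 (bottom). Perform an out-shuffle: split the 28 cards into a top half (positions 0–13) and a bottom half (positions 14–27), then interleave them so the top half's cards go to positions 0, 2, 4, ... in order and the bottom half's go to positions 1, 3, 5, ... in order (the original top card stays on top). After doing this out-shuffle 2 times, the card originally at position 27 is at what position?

Position 27 is a fixed point of every out-shuffle, so the card never moves.

27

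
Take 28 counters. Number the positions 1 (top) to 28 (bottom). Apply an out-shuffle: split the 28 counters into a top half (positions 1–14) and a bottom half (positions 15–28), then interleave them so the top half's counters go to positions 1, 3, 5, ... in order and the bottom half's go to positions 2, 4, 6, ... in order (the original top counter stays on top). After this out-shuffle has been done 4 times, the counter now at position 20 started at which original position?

14

Work backwards from position 20, undoing one out-shuffle at a time:
20 ← 24 ← 26 ← 27 ← 14
So the counter now at position 20 started at position 14.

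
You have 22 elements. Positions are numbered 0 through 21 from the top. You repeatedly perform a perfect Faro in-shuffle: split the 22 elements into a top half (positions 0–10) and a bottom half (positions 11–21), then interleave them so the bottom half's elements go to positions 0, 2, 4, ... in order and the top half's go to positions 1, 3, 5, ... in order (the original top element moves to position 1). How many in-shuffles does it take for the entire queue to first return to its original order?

The in-shuffle permutes the 22 positions with cycle lengths [11, 11].
Every element is home exactly when every cycle has completed a whole number of laps, i.e. after lcm(11) = 11 in-shuffles.

11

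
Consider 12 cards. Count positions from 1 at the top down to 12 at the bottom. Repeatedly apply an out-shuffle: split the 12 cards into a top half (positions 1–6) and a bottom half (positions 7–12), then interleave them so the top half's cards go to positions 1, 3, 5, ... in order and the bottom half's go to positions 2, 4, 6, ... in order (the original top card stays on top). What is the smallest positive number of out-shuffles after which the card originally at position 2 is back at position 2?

10

Follow position 2 under repeated out-shuffles:
2 → 3 → 5 → 9 → 6 → 11 → 10 → 8 → 4 → 7 → 2
It first returns after 10 out-shuffles.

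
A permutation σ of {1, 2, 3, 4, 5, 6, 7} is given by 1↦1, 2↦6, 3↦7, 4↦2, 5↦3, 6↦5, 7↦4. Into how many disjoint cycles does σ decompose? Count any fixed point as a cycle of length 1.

2

Cycle decomposition: (1) (2 6 5 3 7 4).
2 cycles.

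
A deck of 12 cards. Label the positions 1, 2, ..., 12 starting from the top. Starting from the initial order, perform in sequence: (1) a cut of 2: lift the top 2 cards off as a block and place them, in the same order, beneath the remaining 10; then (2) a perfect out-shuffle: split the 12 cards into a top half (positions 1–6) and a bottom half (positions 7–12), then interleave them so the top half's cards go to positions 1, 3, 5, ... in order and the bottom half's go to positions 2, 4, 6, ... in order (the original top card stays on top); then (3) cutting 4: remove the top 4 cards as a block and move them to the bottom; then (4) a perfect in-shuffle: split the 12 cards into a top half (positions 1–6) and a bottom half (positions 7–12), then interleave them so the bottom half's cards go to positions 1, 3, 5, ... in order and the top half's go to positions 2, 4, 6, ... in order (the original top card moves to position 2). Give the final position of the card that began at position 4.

9

Track the card from position 4 forward through each operation:
  after op 1 (cut 2): 4 → 2
  after op 2 (out-shuffle): 2 → 3
  after op 3 (cut 4): 3 → 11
  after op 4 (in-shuffle): 11 → 9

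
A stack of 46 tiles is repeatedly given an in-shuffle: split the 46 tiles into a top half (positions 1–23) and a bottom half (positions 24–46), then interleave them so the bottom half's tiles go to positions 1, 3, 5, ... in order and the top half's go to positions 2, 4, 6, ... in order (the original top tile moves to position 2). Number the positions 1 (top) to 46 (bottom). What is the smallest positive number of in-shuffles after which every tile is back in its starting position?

23

The in-shuffle permutes the 46 positions with cycle lengths [23, 23].
Every tile is home exactly when every cycle has completed a whole number of laps, i.e. after lcm(23) = 23 in-shuffles.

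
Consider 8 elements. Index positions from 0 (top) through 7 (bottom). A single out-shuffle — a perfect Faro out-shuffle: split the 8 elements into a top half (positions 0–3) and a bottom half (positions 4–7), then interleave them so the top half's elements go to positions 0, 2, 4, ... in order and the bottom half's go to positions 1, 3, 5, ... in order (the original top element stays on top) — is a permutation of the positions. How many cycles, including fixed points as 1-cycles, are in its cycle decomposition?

Trace each unvisited position around until it returns:
(0) (1 2 4) (3 6 5) (7)
4 cycles in total.

4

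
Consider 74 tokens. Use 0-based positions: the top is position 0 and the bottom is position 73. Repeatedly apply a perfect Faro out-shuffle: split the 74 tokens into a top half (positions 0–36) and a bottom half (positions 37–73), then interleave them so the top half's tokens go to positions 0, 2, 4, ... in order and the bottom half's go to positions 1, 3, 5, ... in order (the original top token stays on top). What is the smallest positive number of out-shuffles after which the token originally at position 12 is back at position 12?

9

Follow position 12 under repeated out-shuffles:
12 → 24 → 48 → 23 → 46 → 19 → 38 → 3 → 6 → 12
It first returns after 9 out-shuffles.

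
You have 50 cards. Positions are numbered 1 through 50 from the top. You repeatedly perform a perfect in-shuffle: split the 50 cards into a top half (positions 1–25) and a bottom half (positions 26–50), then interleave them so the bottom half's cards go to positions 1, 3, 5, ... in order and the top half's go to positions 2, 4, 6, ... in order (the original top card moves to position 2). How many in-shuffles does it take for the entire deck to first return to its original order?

The in-shuffle permutes the 50 positions with cycle lengths [2, 8, 8, 8, 8, 8, 8].
Every card is home exactly when every cycle has completed a whole number of laps, i.e. after lcm(2, 8) = 8 in-shuffles.

8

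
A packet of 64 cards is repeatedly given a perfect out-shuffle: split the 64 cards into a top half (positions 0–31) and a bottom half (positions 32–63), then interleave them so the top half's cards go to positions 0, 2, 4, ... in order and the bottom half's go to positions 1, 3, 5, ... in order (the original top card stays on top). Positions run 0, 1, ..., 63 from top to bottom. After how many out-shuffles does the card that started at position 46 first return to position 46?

Follow position 46 under repeated out-shuffles:
46 → 29 → 58 → 53 → 43 → 23 → 46
It first returns after 6 out-shuffles.

6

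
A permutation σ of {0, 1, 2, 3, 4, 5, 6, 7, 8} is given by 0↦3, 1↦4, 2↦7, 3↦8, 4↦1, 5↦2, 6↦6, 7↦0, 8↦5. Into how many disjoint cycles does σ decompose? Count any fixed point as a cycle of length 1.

Cycle decomposition: (0 3 8 5 2 7) (1 4) (6).
3 cycles.

3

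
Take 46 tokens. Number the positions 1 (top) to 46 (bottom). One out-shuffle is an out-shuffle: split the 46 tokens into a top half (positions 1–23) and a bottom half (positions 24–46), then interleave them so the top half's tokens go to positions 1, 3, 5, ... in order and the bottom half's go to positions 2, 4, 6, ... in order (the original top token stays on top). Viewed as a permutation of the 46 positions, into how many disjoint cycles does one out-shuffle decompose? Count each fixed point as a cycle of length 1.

9

Trace each unvisited position around until it returns:
(1) (2 3 5 9 17 33 ... len 12) (4 7 13 25) (6 11 21 41 36 26) (8 15 29 12 23 45 ... len 12) (10 19 37 28) (16 31) (22 43 40 34) ... plus 1 more
9 cycles in total.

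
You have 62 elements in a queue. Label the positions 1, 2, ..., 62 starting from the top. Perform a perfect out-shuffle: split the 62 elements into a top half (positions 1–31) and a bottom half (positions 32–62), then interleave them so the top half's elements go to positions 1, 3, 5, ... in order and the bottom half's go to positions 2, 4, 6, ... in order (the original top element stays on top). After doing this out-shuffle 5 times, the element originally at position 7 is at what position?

10

Track the element's position through each out-shuffle:
7 → 13 → 25 → 49 → 36 → 10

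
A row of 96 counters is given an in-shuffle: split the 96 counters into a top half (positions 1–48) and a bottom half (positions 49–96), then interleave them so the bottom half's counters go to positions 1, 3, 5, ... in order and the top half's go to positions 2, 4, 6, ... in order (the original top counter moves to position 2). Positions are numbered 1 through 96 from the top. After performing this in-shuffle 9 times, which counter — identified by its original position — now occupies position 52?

63

Work backwards from position 52, undoing one in-shuffle at a time:
52 ← 26 ← 13 ← 55 ← 76 ← 38 ← 19 ← 58 ← 29 ← 63
So the counter now at position 52 started at position 63.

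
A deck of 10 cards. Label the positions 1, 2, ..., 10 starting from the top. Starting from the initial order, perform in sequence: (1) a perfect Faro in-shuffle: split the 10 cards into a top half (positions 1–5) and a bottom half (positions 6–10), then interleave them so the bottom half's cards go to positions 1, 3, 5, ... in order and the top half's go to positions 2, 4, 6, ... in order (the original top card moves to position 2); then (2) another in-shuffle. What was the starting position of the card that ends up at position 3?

9

Undo the operations in reverse order, starting from position 3:
  undo op 2 (in-shuffle, from bottom half): 3 ← 7
  undo op 1 (in-shuffle, from bottom half): 7 ← 9
So the card at position 3 came from original position 9.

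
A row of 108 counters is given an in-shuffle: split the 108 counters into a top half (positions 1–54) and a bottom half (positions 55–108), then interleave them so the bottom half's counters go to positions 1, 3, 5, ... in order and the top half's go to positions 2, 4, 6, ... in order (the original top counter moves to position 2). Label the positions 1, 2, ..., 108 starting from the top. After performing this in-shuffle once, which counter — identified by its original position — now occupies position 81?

Work backwards from position 81, undoing one in-shuffle at a time:
81 ← 95
So the counter now at position 81 started at position 95.

95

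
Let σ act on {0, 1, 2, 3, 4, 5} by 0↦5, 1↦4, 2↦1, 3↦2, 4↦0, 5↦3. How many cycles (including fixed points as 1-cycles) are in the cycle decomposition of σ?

Cycle decomposition: (0 5 3 2 1 4).
1 cycle.

1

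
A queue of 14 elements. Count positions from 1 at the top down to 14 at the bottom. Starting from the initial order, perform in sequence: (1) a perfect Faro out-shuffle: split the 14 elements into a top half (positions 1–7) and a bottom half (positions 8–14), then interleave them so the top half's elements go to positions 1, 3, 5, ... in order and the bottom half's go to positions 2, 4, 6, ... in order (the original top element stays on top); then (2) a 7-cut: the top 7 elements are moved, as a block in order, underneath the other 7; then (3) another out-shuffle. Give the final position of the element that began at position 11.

Track the element from position 11 forward through each operation:
  after op 1 (out-shuffle): 11 → 8
  after op 2 (cut 7): 8 → 1
  after op 3 (out-shuffle): 1 → 1

1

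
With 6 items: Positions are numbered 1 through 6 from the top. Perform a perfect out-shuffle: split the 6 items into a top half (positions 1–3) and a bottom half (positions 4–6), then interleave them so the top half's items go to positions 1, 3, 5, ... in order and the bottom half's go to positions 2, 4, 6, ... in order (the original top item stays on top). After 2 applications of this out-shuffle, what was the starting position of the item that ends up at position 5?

2

Work backwards from position 5, undoing one out-shuffle at a time:
5 ← 3 ← 2
So the item now at position 5 started at position 2.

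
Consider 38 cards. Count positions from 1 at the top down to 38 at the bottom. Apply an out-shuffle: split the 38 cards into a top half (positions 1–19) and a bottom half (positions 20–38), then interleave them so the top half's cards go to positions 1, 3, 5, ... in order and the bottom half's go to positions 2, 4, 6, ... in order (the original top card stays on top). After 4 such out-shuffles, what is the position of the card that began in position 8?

Track the card's position through each out-shuffle:
8 → 15 → 29 → 20 → 2

2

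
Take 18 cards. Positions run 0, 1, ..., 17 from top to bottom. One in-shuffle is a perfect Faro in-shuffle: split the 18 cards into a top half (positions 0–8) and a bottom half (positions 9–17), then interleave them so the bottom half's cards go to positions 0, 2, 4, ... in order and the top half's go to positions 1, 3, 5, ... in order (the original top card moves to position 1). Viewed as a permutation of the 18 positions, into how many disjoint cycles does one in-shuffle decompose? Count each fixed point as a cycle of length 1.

Trace each unvisited position around until it returns:
(0 1 3 7 15 12 ... len 18)
1 cycle in total.

1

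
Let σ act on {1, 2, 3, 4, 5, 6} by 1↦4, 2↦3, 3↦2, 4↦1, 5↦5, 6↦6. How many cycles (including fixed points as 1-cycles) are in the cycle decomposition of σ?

4

Cycle decomposition: (1 4) (2 3) (5) (6).
4 cycles.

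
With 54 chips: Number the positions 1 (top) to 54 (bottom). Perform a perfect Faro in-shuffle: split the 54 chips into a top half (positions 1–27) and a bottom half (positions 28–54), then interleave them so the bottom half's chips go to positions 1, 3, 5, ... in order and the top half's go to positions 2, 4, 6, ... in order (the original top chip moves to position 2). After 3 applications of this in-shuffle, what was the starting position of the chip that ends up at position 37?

39

Work backwards from position 37, undoing one in-shuffle at a time:
37 ← 46 ← 23 ← 39
So the chip now at position 37 started at position 39.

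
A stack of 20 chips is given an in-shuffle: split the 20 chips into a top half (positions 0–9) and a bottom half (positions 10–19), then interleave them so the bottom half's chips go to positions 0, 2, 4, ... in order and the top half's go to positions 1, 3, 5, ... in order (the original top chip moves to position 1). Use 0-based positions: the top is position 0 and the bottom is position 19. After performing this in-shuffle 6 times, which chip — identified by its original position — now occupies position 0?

Work backwards from position 0, undoing one in-shuffle at a time:
0 ← 10 ← 15 ← 7 ← 3 ← 1 ← 0
So the chip now at position 0 started at position 0.

0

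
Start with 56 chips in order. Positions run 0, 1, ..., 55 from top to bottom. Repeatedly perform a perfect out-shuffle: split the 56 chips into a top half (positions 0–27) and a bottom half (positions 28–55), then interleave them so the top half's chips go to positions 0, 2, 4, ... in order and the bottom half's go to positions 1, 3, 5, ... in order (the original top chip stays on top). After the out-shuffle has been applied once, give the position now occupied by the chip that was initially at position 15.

Track the chip's position through each out-shuffle:
15 → 30

30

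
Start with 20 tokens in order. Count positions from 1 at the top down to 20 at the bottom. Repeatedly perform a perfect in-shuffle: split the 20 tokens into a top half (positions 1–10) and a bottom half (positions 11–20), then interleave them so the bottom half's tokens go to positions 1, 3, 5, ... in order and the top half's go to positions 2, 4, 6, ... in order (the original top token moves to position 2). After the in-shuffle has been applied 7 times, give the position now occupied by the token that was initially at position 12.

Track the token's position through each in-shuffle:
12 → 3 → 6 → 12 → 3 → 6 → 12 → 3

3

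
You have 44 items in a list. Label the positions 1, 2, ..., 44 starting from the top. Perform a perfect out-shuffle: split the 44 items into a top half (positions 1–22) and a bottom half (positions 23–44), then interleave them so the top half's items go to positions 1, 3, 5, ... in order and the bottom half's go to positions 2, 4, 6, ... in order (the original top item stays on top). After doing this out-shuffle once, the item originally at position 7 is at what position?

13

Track the item's position through each out-shuffle:
7 → 13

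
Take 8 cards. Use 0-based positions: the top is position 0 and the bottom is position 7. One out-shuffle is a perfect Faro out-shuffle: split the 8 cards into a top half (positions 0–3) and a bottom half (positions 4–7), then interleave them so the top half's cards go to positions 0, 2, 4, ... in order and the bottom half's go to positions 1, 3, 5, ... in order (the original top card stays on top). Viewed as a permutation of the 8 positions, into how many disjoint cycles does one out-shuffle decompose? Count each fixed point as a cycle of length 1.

4

Trace each unvisited position around until it returns:
(0) (1 2 4) (3 6 5) (7)
4 cycles in total.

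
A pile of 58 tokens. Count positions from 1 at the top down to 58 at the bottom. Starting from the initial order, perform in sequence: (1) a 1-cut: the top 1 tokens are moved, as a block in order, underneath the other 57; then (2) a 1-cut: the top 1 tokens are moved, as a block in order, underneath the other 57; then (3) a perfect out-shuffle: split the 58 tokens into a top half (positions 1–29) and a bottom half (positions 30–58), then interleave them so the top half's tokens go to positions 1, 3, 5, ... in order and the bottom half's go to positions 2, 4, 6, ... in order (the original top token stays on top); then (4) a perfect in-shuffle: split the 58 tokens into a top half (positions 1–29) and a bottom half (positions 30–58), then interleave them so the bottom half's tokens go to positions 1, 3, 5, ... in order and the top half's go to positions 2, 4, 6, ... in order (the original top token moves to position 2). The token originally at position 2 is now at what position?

Track the token from position 2 forward through each operation:
  after op 1 (cut 1): 2 → 1
  after op 2 (cut 1): 1 → 58
  after op 3 (out-shuffle): 58 → 58
  after op 4 (in-shuffle): 58 → 57

57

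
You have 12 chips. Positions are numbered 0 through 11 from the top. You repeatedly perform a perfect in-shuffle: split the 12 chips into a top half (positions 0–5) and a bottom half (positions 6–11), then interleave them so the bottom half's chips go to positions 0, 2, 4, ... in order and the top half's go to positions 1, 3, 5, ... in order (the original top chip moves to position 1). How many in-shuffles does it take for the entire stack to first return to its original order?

The in-shuffle permutes the 12 positions with cycle lengths [12].
Every chip is home exactly when every cycle has completed a whole number of laps, i.e. after lcm(12) = 12 in-shuffles.

12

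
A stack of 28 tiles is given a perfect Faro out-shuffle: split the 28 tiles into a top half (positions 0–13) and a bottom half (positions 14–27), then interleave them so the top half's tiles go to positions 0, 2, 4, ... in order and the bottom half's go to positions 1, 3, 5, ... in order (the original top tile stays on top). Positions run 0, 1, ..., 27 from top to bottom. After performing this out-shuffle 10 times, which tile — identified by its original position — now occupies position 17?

5

Work backwards from position 17, undoing one out-shuffle at a time:
17 ← 22 ← 11 ← 19 ← 23 ← 25 ← 26 ← 13 ← 20 ← 10 ← 5
So the tile now at position 17 started at position 5.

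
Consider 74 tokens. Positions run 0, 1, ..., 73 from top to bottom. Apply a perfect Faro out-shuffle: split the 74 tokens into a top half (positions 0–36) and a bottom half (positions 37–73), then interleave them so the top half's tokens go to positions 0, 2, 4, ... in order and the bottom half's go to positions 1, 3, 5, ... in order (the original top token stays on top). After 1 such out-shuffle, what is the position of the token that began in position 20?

Track the token's position through each out-shuffle:
20 → 40

40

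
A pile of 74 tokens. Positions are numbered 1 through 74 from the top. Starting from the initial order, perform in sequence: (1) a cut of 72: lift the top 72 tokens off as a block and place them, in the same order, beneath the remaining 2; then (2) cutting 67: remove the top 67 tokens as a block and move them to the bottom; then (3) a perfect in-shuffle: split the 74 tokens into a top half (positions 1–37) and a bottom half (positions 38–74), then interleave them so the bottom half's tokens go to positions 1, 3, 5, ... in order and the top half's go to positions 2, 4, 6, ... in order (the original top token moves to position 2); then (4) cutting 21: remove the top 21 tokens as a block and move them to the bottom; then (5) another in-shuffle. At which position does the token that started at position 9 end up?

Track the token from position 9 forward through each operation:
  after op 1 (cut 72): 9 → 11
  after op 2 (cut 67): 11 → 18
  after op 3 (in-shuffle): 18 → 36
  after op 4 (cut 21): 36 → 15
  after op 5 (in-shuffle): 15 → 30

30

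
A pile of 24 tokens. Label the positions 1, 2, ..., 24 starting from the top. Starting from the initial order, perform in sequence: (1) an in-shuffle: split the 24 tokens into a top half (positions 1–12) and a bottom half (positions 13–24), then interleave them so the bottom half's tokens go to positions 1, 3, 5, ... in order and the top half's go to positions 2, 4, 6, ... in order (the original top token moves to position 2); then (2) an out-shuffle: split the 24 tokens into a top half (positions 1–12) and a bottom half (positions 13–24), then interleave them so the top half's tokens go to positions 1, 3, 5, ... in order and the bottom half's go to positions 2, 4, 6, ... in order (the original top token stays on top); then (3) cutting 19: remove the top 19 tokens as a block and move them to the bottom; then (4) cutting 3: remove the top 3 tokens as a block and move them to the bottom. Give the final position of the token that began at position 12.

Track the token from position 12 forward through each operation:
  after op 1 (in-shuffle): 12 → 24
  after op 2 (out-shuffle): 24 → 24
  after op 3 (cut 19): 24 → 5
  after op 4 (cut 3): 5 → 2

2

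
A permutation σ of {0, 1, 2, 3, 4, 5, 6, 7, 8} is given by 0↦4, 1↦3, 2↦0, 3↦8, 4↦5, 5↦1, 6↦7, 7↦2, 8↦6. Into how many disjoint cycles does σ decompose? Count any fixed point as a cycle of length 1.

Cycle decomposition: (0 4 5 1 3 8 6 7 2).
1 cycle.

1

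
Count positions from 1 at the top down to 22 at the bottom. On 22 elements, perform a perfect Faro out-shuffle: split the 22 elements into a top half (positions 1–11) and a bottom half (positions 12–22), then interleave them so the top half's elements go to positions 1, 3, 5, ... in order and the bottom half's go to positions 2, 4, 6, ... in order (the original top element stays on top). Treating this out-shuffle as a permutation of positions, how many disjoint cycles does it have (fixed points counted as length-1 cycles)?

Trace each unvisited position around until it returns:
(1) (2 3 5 9 17 12) (4 7 13) (6 11 21 20 18 14) (8 15) (10 19 16) (22)
7 cycles in total.

7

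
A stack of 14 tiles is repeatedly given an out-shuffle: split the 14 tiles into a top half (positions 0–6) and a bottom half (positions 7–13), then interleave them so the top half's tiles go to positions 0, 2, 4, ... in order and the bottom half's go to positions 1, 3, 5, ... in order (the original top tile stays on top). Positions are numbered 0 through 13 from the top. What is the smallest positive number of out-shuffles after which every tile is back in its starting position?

The out-shuffle permutes the 14 positions with cycle lengths [1, 1, 12].
Every tile is home exactly when every cycle has completed a whole number of laps, i.e. after lcm(1, 12) = 12 out-shuffles.

12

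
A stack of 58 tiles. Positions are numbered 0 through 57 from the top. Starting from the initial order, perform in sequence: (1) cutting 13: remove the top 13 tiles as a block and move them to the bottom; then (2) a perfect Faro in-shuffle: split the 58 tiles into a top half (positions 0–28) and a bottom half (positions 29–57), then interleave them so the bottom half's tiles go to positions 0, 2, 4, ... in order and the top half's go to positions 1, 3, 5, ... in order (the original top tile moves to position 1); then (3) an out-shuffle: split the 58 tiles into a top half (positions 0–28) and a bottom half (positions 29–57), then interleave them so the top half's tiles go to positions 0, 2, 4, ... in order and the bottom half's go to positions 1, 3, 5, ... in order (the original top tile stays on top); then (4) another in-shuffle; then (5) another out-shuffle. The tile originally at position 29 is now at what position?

Track the tile from position 29 forward through each operation:
  after op 1 (cut 13): 29 → 16
  after op 2 (in-shuffle): 16 → 33
  after op 3 (out-shuffle): 33 → 9
  after op 4 (in-shuffle): 9 → 19
  after op 5 (out-shuffle): 19 → 38

38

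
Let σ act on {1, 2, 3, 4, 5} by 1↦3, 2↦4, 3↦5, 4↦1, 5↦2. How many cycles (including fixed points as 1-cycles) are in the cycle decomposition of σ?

Cycle decomposition: (1 3 5 2 4).
1 cycle.

1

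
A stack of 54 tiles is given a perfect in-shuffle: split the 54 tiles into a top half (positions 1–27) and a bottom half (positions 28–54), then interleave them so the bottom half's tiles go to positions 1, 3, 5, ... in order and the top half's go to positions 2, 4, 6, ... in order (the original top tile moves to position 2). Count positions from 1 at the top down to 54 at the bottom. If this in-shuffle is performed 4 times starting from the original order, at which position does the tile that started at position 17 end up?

Track the tile's position through each in-shuffle:
17 → 34 → 13 → 26 → 52

52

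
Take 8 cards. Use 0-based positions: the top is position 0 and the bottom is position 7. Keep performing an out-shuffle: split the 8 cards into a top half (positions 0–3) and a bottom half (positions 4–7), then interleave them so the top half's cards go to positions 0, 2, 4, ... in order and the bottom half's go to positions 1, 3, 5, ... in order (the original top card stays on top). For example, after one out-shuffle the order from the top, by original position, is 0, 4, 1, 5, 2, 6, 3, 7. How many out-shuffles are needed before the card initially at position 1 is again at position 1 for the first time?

Follow position 1 under repeated out-shuffles:
1 → 2 → 4 → 1
It first returns after 3 out-shuffles.

3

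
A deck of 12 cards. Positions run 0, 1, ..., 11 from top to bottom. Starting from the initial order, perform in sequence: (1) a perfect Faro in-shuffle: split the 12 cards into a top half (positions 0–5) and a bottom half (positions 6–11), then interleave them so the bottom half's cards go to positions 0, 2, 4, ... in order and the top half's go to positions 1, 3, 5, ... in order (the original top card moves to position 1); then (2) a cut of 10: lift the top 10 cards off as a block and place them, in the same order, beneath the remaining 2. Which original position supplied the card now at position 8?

9

Undo the operations in reverse order, starting from position 8:
  undo op 2 (cut 10): 8 ← 6
  undo op 1 (in-shuffle, from bottom half): 6 ← 9
So the card at position 8 came from original position 9.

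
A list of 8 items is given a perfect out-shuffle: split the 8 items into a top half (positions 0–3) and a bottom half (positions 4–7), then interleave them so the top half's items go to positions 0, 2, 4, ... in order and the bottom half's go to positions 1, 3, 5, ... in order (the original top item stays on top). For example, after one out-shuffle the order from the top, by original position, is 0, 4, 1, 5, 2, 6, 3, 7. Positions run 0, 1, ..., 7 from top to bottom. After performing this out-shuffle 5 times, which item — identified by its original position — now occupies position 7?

Work backwards from position 7, undoing one out-shuffle at a time:
7 ← 7 ← 7 ← 7 ← 7 ← 7
So the item now at position 7 started at position 7.

7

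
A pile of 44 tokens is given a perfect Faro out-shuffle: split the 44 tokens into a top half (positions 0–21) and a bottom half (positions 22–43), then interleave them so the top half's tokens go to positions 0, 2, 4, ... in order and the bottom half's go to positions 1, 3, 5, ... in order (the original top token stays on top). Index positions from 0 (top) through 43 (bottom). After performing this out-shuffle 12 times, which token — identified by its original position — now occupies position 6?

24

Work backwards from position 6, undoing one out-shuffle at a time:
6 ← 3 ← 23 ← 33 ← 38 ← 19 ← 31 ← 37 ← 40 ← 20 ← 10 ← 5 ← 24
So the token now at position 6 started at position 24.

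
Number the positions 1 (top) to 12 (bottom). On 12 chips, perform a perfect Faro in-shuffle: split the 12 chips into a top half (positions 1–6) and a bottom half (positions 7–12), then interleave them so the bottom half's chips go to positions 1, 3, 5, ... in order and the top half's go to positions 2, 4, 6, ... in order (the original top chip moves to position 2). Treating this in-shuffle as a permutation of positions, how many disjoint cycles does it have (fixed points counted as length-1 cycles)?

1

Trace each unvisited position around until it returns:
(1 2 4 8 3 6 ... len 12)
1 cycle in total.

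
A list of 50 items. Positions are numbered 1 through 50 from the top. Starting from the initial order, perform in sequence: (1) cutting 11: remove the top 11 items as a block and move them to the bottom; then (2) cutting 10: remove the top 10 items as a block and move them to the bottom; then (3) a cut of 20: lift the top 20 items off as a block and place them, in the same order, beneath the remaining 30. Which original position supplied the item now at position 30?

Undo the operations in reverse order, starting from position 30:
  undo op 3 (cut 20): 30 ← 50
  undo op 2 (cut 10): 50 ← 10
  undo op 1 (cut 11): 10 ← 21
So the item at position 30 came from original position 21.

21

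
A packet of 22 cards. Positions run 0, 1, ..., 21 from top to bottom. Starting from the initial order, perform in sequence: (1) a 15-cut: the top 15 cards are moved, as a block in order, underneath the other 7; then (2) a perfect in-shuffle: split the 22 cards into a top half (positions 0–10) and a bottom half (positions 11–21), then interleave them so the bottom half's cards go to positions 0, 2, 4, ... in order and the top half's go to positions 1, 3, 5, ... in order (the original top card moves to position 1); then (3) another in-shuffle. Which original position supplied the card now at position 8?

0

Undo the operations in reverse order, starting from position 8:
  undo op 3 (in-shuffle, from bottom half): 8 ← 15
  undo op 2 (in-shuffle, from top half): 15 ← 7
  undo op 1 (cut 15): 7 ← 0
So the card at position 8 came from original position 0.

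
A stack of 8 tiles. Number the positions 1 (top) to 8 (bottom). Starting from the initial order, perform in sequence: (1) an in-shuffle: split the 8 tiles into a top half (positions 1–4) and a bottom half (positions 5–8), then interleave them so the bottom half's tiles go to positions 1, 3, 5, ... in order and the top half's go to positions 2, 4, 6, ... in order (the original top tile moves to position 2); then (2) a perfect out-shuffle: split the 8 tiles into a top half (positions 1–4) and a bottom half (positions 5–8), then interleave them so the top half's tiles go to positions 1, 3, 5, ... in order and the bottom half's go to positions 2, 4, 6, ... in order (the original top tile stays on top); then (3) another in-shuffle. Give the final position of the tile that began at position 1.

Track the tile from position 1 forward through each operation:
  after op 1 (in-shuffle): 1 → 2
  after op 2 (out-shuffle): 2 → 3
  after op 3 (in-shuffle): 3 → 6

6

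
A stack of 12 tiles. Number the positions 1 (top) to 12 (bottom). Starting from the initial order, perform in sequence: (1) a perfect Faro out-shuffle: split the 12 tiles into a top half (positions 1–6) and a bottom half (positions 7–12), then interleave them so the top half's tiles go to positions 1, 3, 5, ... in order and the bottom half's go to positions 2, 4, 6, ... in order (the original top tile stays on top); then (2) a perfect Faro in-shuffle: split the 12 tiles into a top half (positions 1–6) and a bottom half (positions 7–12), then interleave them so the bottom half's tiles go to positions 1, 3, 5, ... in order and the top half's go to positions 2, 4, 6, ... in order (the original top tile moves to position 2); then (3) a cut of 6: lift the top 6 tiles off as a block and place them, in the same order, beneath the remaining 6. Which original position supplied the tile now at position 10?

7

Undo the operations in reverse order, starting from position 10:
  undo op 3 (cut 6): 10 ← 4
  undo op 2 (in-shuffle, from top half): 4 ← 2
  undo op 1 (out-shuffle, from bottom half): 2 ← 7
So the tile at position 10 came from original position 7.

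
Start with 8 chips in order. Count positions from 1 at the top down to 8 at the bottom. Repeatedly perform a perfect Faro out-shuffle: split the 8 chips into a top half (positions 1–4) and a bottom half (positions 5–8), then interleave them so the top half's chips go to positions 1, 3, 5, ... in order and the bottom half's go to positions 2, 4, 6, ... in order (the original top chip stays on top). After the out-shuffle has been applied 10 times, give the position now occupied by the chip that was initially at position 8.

8

Position 8 is a fixed point of every out-shuffle, so the chip never moves.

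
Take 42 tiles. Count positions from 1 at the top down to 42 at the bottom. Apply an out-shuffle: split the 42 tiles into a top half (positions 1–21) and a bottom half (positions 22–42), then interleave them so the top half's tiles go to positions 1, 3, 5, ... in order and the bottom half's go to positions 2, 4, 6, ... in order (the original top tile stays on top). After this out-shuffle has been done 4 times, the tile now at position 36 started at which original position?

Work backwards from position 36, undoing one out-shuffle at a time:
36 ← 39 ← 20 ← 31 ← 16
So the tile now at position 36 started at position 16.

16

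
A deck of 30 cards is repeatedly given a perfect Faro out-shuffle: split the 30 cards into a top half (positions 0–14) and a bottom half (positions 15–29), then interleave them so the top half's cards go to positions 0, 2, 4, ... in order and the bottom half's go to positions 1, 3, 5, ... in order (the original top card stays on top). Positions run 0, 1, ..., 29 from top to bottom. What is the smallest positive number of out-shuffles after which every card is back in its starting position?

The out-shuffle permutes the 30 positions with cycle lengths [1, 1, 28].
Every card is home exactly when every cycle has completed a whole number of laps, i.e. after lcm(1, 28) = 28 out-shuffles.

28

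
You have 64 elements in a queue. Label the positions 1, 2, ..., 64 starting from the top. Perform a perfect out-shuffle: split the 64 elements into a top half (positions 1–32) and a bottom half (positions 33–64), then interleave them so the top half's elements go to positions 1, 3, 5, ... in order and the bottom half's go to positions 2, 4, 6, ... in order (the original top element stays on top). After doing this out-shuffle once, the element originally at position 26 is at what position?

51

Track the element's position through each out-shuffle:
26 → 51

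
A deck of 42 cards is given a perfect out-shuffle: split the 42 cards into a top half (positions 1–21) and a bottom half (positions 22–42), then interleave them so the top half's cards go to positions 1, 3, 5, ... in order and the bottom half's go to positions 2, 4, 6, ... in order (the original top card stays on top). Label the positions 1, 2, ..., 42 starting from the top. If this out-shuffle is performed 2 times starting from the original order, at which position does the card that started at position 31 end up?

39

Track the card's position through each out-shuffle:
31 → 20 → 39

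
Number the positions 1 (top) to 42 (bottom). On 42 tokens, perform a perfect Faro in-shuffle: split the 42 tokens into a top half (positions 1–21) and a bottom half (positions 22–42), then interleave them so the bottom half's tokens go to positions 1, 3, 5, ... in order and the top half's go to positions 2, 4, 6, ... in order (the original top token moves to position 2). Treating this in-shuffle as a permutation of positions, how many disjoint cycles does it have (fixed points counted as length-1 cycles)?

Trace each unvisited position around until it returns:
(1 2 4 8 16 32 ... len 14) (3 6 12 24 5 10 ... len 14) (7 14 28 13 26 9 ... len 14)
3 cycles in total.

3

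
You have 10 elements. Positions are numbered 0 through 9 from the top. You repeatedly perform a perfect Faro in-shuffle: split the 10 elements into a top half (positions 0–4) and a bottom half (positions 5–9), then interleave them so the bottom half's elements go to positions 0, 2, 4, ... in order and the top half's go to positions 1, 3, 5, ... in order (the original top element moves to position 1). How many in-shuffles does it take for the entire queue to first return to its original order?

The in-shuffle permutes the 10 positions with cycle lengths [10].
Every element is home exactly when every cycle has completed a whole number of laps, i.e. after lcm(10) = 10 in-shuffles.

10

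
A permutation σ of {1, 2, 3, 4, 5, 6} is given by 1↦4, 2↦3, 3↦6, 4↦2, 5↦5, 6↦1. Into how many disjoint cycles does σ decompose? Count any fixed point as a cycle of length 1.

2

Cycle decomposition: (1 4 2 3 6) (5).
2 cycles.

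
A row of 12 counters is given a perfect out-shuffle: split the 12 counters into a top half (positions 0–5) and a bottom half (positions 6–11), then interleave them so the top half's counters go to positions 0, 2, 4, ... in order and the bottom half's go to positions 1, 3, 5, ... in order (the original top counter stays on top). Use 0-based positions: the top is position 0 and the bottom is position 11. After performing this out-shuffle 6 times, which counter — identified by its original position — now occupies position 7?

2

Work backwards from position 7, undoing one out-shuffle at a time:
7 ← 9 ← 10 ← 5 ← 8 ← 4 ← 2
So the counter now at position 7 started at position 2.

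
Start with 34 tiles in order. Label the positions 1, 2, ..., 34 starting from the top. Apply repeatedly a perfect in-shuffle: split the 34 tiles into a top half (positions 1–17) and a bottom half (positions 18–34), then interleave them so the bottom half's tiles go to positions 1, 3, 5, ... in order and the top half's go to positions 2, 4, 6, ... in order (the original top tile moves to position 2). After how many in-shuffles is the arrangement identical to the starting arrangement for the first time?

12

The in-shuffle permutes the 34 positions with cycle lengths [3, 3, 4, 12, 12].
Every tile is home exactly when every cycle has completed a whole number of laps, i.e. after lcm(3, 4, 12) = 12 in-shuffles.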